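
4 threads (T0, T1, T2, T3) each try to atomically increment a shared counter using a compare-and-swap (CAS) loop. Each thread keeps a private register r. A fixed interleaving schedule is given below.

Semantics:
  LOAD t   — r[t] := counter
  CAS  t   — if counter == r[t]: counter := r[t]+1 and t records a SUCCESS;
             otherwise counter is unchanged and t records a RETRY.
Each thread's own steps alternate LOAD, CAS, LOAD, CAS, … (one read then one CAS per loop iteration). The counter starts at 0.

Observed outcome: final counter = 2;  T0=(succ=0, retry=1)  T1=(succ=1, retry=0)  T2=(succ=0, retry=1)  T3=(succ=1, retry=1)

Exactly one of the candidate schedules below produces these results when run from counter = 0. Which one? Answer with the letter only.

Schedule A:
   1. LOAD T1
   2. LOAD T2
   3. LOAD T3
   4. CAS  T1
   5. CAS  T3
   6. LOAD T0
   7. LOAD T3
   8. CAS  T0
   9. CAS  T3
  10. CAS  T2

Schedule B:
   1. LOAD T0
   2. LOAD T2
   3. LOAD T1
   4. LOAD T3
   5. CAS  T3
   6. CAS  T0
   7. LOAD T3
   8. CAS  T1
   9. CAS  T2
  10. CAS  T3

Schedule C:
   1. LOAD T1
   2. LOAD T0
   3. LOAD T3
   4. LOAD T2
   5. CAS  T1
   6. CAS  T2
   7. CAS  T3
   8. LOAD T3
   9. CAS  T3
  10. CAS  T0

C

Run C:
1. LOAD T1 → mem=0 r[T1]=0 [LOAD]
2. LOAD T0 → mem=0 r[T0]=0 [LOAD]
3. LOAD T3 → mem=0 r[T3]=0 [LOAD]
4. LOAD T2 → mem=0 r[T2]=0 [LOAD]
5. CAS T1 → mem=1 r[T1]=0 [OK]
6. CAS T2 → mem=1 r[T2]=0 [RETRY]
7. CAS T3 → mem=1 r[T3]=0 [RETRY]
8. LOAD T3 → mem=1 r[T3]=1 [LOAD]
9. CAS T3 → mem=2 r[T3]=1 [OK]
10. CAS T0 → mem=2 r[T0]=0 [RETRY]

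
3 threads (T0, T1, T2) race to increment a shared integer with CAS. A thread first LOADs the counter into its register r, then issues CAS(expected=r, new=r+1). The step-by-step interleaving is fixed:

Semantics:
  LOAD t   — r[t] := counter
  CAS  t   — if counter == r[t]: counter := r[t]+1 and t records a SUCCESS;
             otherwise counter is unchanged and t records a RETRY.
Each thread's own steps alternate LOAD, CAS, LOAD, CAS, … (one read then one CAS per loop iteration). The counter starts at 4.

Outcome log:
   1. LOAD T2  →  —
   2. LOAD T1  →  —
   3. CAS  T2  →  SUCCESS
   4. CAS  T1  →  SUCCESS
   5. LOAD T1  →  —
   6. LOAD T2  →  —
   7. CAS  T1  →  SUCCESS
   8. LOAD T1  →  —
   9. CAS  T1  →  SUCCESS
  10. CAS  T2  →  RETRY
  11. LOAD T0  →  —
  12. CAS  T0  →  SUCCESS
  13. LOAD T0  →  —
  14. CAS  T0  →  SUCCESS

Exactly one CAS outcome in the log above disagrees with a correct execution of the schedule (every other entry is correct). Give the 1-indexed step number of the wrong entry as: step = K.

Reference trace:
   1) LOAD T2:  M=4  r_T2=4
   2) LOAD T1:  M=4  r_T1=4
   3) CAS  T2:  M=5  r_T2=4 ✓
   4) CAS  T1:  M=5  r_T1=4 ✗
   5) LOAD T1:  M=5  r_T1=5
   6) LOAD T2:  M=5  r_T2=5
   7) CAS  T1:  M=6  r_T1=5 ✓
   8) LOAD T1:  M=6  r_T1=6
   9) CAS  T1:  M=7  r_T1=6 ✓
  10) CAS  T2:  M=7  r_T2=5 ✗
  11) LOAD T0:  M=7  r_T0=7
  12) CAS  T0:  M=8  r_T0=7 ✓
  13) LOAD T0:  M=8  r_T0=8
  14) CAS  T0:  M=9  r_T0=8 ✓
Flip is step 4.

step = 4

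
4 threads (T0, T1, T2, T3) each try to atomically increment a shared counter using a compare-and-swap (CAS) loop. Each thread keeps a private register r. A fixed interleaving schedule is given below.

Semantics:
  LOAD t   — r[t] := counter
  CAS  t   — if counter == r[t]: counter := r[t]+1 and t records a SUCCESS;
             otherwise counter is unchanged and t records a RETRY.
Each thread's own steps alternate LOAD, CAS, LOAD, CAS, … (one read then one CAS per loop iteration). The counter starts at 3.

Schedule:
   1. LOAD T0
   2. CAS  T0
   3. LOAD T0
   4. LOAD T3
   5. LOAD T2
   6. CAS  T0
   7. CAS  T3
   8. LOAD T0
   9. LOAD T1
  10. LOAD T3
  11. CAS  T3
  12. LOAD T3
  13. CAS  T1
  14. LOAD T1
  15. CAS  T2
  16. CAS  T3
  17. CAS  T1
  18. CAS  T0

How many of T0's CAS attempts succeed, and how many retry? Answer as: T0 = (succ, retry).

T0 LOAD — after: cnt=3, r=3 — load
T0 CAS — after: cnt=4, r=3 — ok
T0 LOAD — after: cnt=4, r=4 — load
T3 LOAD — after: cnt=4, r=4 — load
T2 LOAD — after: cnt=4, r=4 — load
T0 CAS — after: cnt=5, r=4 — ok
T3 CAS — after: cnt=5, r=4 — retry
T0 LOAD — after: cnt=5, r=5 — load
T1 LOAD — after: cnt=5, r=5 — load
T3 LOAD — after: cnt=5, r=5 — load
T3 CAS — after: cnt=6, r=5 — ok
T3 LOAD — after: cnt=6, r=6 — load
T1 CAS — after: cnt=6, r=5 — retry
T1 LOAD — after: cnt=6, r=6 — load
T2 CAS — after: cnt=6, r=4 — retry
T3 CAS — after: cnt=7, r=6 — ok
T1 CAS — after: cnt=7, r=6 — retry
T0 CAS — after: cnt=7, r=5 — retry

T0 = (2, 1)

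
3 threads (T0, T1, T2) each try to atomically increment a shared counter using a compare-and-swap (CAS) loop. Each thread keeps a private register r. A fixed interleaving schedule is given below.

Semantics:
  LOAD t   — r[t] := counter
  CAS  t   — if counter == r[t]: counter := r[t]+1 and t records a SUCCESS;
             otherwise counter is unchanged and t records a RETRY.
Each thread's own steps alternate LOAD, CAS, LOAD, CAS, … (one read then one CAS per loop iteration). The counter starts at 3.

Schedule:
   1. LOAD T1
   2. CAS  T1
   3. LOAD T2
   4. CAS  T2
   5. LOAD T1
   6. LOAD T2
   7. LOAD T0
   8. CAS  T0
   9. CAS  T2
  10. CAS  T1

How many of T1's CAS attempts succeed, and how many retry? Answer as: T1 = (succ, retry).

1. LOAD T1 → mem=3 r[T1]=3 [LOAD]
2. CAS T1 → mem=4 r[T1]=3 [OK]
3. LOAD T2 → mem=4 r[T2]=4 [LOAD]
4. CAS T2 → mem=5 r[T2]=4 [OK]
5. LOAD T1 → mem=5 r[T1]=5 [LOAD]
6. LOAD T2 → mem=5 r[T2]=5 [LOAD]
7. LOAD T0 → mem=5 r[T0]=5 [LOAD]
8. CAS T0 → mem=6 r[T0]=5 [OK]
9. CAS T2 → mem=6 r[T2]=5 [RETRY]
10. CAS T1 → mem=6 r[T1]=5 [RETRY]

T1 = (1, 1)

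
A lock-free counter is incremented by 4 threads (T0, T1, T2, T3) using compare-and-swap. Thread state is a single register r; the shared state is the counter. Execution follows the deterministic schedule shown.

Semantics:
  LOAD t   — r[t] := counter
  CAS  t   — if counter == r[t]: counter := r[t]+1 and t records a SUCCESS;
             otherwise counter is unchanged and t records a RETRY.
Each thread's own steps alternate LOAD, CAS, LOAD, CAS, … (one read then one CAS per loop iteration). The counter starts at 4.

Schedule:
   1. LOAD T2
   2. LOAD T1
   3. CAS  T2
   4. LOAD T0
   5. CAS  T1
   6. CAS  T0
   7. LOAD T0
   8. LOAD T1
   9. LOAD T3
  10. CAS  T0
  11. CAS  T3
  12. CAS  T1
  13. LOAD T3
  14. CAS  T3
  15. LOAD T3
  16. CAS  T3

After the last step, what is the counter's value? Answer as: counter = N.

[1] T2.load  rd  (counter 4, T2.r 4)
[2] T1.load  rd  (counter 4, T1.r 4)
[3] T2.cas  hit  (counter 5, T2.r 4)
[4] T0.load  rd  (counter 5, T0.r 5)
[5] T1.cas  miss  (counter 5, T1.r 4)
[6] T0.cas  hit  (counter 6, T0.r 5)
[7] T0.load  rd  (counter 6, T0.r 6)
[8] T1.load  rd  (counter 6, T1.r 6)
[9] T3.load  rd  (counter 6, T3.r 6)
[10] T0.cas  hit  (counter 7, T0.r 6)
[11] T3.cas  miss  (counter 7, T3.r 6)
[12] T1.cas  miss  (counter 7, T1.r 6)
[13] T3.load  rd  (counter 7, T3.r 7)
[14] T3.cas  hit  (counter 8, T3.r 7)
[15] T3.load  rd  (counter 8, T3.r 8)
[16] T3.cas  hit  (counter 9, T3.r 8)

counter = 9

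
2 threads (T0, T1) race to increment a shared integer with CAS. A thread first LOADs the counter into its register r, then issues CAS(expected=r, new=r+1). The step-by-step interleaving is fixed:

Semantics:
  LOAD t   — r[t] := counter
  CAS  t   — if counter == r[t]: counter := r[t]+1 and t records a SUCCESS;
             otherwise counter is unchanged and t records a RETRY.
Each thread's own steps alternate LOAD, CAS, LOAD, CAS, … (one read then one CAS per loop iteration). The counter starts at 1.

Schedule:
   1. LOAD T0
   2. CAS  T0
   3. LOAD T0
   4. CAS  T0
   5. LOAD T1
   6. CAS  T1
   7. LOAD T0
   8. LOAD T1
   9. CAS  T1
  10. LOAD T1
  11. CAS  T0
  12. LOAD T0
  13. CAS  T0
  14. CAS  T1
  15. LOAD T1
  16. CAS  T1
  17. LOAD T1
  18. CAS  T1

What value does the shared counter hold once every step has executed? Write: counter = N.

1. LOAD T0 → mem=1 r[T0]=1 [LOAD]
2. CAS T0 → mem=2 r[T0]=1 [OK]
3. LOAD T0 → mem=2 r[T0]=2 [LOAD]
4. CAS T0 → mem=3 r[T0]=2 [OK]
5. LOAD T1 → mem=3 r[T1]=3 [LOAD]
6. CAS T1 → mem=4 r[T1]=3 [OK]
7. LOAD T0 → mem=4 r[T0]=4 [LOAD]
8. LOAD T1 → mem=4 r[T1]=4 [LOAD]
9. CAS T1 → mem=5 r[T1]=4 [OK]
10. LOAD T1 → mem=5 r[T1]=5 [LOAD]
11. CAS T0 → mem=5 r[T0]=4 [RETRY]
12. LOAD T0 → mem=5 r[T0]=5 [LOAD]
13. CAS T0 → mem=6 r[T0]=5 [OK]
14. CAS T1 → mem=6 r[T1]=5 [RETRY]
15. LOAD T1 → mem=6 r[T1]=6 [LOAD]
16. CAS T1 → mem=7 r[T1]=6 [OK]
17. LOAD T1 → mem=7 r[T1]=7 [LOAD]
18. CAS T1 → mem=8 r[T1]=7 [OK]

counter = 8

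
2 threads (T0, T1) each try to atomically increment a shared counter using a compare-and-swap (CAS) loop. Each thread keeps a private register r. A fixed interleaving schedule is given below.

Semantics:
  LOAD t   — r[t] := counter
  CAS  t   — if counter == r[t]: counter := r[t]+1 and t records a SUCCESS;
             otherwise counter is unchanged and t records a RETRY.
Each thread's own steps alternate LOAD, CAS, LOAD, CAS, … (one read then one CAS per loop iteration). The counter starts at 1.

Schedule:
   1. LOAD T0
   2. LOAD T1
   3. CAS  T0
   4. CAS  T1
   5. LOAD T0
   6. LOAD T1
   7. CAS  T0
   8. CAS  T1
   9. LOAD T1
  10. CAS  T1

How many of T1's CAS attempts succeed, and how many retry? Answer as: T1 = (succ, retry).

step 1: T0 LOAD ⇒ load; ctr=1 reg=1
step 2: T1 LOAD ⇒ load; ctr=1 reg=1
step 3: T0 CAS ⇒ ok; ctr=2 reg=1
step 4: T1 CAS ⇒ retry; ctr=2 reg=1
step 5: T0 LOAD ⇒ load; ctr=2 reg=2
step 6: T1 LOAD ⇒ load; ctr=2 reg=2
step 7: T0 CAS ⇒ ok; ctr=3 reg=2
step 8: T1 CAS ⇒ retry; ctr=3 reg=2
step 9: T1 LOAD ⇒ load; ctr=3 reg=3
step 10: T1 CAS ⇒ ok; ctr=4 reg=3

T1 = (1, 2)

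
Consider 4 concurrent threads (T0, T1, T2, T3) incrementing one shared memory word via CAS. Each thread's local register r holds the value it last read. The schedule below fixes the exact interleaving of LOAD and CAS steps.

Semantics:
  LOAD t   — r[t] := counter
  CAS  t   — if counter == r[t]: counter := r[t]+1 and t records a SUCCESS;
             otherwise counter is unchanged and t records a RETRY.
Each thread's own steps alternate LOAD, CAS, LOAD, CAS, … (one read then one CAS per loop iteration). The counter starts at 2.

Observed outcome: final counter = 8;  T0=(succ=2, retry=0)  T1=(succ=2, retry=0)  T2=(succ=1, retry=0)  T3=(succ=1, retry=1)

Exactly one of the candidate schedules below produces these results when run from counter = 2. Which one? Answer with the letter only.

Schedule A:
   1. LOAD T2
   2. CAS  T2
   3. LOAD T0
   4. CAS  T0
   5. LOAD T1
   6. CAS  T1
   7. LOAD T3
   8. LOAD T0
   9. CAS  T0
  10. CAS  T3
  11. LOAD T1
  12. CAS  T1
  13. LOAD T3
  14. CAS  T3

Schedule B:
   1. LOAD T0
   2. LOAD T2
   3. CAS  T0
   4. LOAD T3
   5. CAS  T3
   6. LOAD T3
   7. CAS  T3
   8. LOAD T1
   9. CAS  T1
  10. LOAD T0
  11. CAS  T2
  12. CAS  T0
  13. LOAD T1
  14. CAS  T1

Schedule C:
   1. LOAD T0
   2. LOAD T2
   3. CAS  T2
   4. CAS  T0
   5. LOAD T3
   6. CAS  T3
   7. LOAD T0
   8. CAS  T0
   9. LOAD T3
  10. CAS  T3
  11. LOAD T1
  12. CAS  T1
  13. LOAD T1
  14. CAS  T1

Simulating candidate A:
T2 LOAD — after: cnt=2, r=2 — load
T2 CAS — after: cnt=3, r=2 — ok
T0 LOAD — after: cnt=3, r=3 — load
T0 CAS — after: cnt=4, r=3 — ok
T1 LOAD — after: cnt=4, r=4 — load
T1 CAS — after: cnt=5, r=4 — ok
T3 LOAD — after: cnt=5, r=5 — load
T0 LOAD — after: cnt=5, r=5 — load
T0 CAS — after: cnt=6, r=5 — ok
T3 CAS — after: cnt=6, r=5 — retry
T1 LOAD — after: cnt=6, r=6 — load
T1 CAS — after: cnt=7, r=6 — ok
T3 LOAD — after: cnt=7, r=7 — load
T3 CAS — after: cnt=8, r=7 — ok

A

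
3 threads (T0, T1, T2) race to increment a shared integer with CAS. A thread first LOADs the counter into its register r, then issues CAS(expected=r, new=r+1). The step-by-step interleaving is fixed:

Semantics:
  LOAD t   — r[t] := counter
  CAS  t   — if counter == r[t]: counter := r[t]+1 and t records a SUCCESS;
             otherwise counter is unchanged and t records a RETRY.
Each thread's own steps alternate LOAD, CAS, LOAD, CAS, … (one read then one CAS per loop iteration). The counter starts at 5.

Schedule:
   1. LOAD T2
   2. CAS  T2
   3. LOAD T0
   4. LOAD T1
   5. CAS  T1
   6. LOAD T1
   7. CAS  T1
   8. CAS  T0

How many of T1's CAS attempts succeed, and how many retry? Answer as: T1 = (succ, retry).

[1] T2.load  rd  (counter 5, T2.r 5)
[2] T2.cas  hit  (counter 6, T2.r 5)
[3] T0.load  rd  (counter 6, T0.r 6)
[4] T1.load  rd  (counter 6, T1.r 6)
[5] T1.cas  hit  (counter 7, T1.r 6)
[6] T1.load  rd  (counter 7, T1.r 7)
[7] T1.cas  hit  (counter 8, T1.r 7)
[8] T0.cas  miss  (counter 8, T0.r 6)

T1 = (2, 0)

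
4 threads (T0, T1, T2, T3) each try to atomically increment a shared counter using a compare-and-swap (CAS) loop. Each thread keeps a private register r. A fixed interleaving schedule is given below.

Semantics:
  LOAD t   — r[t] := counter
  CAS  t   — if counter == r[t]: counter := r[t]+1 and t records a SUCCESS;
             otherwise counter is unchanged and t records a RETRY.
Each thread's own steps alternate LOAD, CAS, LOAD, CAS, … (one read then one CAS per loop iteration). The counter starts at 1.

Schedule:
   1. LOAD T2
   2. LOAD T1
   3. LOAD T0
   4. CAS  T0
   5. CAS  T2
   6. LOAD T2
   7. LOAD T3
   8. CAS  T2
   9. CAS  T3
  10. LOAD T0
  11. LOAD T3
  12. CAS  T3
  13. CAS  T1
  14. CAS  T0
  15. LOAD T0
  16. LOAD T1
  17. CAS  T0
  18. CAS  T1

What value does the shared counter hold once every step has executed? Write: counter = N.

#1 T2 reads 1
#2 T1 reads 1
#3 T0 reads 1
#4 T0 CAS(1→2) writes; counter now 2
#5 T2 CAS(1→2) fails; counter now 2
#6 T2 reads 2
#7 T3 reads 2
#8 T2 CAS(2→3) writes; counter now 3
#9 T3 CAS(2→3) fails; counter now 3
#10 T0 reads 3
#11 T3 reads 3
#12 T3 CAS(3→4) writes; counter now 4
#13 T1 CAS(1→2) fails; counter now 4
#14 T0 CAS(3→4) fails; counter now 4
#15 T0 reads 4
#16 T1 reads 4
#17 T0 CAS(4→5) writes; counter now 5
#18 T1 CAS(4→5) fails; counter now 5

counter = 5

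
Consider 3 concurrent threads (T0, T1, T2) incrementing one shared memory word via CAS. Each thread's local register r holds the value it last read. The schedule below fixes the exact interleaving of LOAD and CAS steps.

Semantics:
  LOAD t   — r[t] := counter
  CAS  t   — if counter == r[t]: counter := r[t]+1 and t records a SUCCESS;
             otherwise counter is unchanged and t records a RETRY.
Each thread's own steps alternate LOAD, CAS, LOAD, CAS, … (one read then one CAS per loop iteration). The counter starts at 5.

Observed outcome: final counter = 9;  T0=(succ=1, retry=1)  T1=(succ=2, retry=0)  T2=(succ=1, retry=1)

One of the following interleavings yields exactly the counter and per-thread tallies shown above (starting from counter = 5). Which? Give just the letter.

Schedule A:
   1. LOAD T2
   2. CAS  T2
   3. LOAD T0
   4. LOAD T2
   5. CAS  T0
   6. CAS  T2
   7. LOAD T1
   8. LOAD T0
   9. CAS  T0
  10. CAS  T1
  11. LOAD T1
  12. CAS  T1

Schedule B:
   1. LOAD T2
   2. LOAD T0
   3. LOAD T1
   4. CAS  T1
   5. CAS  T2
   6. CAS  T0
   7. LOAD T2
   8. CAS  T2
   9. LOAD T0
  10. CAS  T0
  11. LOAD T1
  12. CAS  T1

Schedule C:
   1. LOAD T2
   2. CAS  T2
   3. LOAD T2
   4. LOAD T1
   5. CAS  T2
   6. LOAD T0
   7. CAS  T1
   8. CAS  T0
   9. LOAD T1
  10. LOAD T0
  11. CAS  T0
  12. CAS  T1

B

Run B:
#1 T2 reads 5
#2 T0 reads 5
#3 T1 reads 5
#4 T1 CAS(5→6) writes; counter now 6
#5 T2 CAS(5→6) fails; counter now 6
#6 T0 CAS(5→6) fails; counter now 6
#7 T2 reads 6
#8 T2 CAS(6→7) writes; counter now 7
#9 T0 reads 7
#10 T0 CAS(7→8) writes; counter now 8
#11 T1 reads 8
#12 T1 CAS(8→9) writes; counter now 9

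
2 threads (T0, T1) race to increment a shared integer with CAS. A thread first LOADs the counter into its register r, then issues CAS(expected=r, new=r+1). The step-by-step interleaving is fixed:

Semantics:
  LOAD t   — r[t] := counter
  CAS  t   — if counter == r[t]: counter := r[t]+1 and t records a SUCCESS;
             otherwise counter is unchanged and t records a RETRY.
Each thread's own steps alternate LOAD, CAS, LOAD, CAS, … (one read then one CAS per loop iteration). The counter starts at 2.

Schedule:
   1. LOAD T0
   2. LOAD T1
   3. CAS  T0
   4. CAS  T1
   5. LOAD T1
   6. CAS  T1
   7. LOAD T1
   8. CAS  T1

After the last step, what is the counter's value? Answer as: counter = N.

counter = 5

1. LOAD T0 → mem=2 r[T0]=2 [LOAD]
2. LOAD T1 → mem=2 r[T1]=2 [LOAD]
3. CAS T0 → mem=3 r[T0]=2 [OK]
4. CAS T1 → mem=3 r[T1]=2 [RETRY]
5. LOAD T1 → mem=3 r[T1]=3 [LOAD]
6. CAS T1 → mem=4 r[T1]=3 [OK]
7. LOAD T1 → mem=4 r[T1]=4 [LOAD]
8. CAS T1 → mem=5 r[T1]=4 [OK]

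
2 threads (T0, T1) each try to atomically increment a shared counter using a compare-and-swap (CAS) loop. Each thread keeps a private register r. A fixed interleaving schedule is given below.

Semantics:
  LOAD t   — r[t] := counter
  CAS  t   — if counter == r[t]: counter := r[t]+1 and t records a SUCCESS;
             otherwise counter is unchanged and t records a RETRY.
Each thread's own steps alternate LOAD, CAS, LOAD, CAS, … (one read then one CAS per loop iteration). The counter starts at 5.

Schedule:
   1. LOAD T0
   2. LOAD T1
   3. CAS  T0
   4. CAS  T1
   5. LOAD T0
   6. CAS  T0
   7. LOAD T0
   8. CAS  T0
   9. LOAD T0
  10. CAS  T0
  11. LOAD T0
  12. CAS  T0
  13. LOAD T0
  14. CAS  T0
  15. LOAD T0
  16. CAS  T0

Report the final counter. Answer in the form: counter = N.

1. LOAD T0 → mem=5 r[T0]=5 [LOAD]
2. LOAD T1 → mem=5 r[T1]=5 [LOAD]
3. CAS T0 → mem=6 r[T0]=5 [OK]
4. CAS T1 → mem=6 r[T1]=5 [RETRY]
5. LOAD T0 → mem=6 r[T0]=6 [LOAD]
6. CAS T0 → mem=7 r[T0]=6 [OK]
7. LOAD T0 → mem=7 r[T0]=7 [LOAD]
8. CAS T0 → mem=8 r[T0]=7 [OK]
9. LOAD T0 → mem=8 r[T0]=8 [LOAD]
10. CAS T0 → mem=9 r[T0]=8 [OK]
11. LOAD T0 → mem=9 r[T0]=9 [LOAD]
12. CAS T0 → mem=10 r[T0]=9 [OK]
13. LOAD T0 → mem=10 r[T0]=10 [LOAD]
14. CAS T0 → mem=11 r[T0]=10 [OK]
15. LOAD T0 → mem=11 r[T0]=11 [LOAD]
16. CAS T0 → mem=12 r[T0]=11 [OK]

counter = 12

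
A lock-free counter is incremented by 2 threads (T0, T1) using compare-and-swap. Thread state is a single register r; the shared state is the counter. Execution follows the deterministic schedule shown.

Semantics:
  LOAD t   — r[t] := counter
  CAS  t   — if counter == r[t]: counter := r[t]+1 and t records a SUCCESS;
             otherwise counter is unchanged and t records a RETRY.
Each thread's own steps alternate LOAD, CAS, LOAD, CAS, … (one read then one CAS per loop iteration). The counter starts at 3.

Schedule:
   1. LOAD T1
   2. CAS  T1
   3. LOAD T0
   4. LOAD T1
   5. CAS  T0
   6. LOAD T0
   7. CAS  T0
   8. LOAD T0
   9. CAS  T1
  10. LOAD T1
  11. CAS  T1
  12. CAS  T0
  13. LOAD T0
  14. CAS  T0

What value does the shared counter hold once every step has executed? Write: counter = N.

counter = 8

[1] T1.load  rd  (counter 3, T1.r 3)
[2] T1.cas  hit  (counter 4, T1.r 3)
[3] T0.load  rd  (counter 4, T0.r 4)
[4] T1.load  rd  (counter 4, T1.r 4)
[5] T0.cas  hit  (counter 5, T0.r 4)
[6] T0.load  rd  (counter 5, T0.r 5)
[7] T0.cas  hit  (counter 6, T0.r 5)
[8] T0.load  rd  (counter 6, T0.r 6)
[9] T1.cas  miss  (counter 6, T1.r 4)
[10] T1.load  rd  (counter 6, T1.r 6)
[11] T1.cas  hit  (counter 7, T1.r 6)
[12] T0.cas  miss  (counter 7, T0.r 6)
[13] T0.load  rd  (counter 7, T0.r 7)
[14] T0.cas  hit  (counter 8, T0.r 7)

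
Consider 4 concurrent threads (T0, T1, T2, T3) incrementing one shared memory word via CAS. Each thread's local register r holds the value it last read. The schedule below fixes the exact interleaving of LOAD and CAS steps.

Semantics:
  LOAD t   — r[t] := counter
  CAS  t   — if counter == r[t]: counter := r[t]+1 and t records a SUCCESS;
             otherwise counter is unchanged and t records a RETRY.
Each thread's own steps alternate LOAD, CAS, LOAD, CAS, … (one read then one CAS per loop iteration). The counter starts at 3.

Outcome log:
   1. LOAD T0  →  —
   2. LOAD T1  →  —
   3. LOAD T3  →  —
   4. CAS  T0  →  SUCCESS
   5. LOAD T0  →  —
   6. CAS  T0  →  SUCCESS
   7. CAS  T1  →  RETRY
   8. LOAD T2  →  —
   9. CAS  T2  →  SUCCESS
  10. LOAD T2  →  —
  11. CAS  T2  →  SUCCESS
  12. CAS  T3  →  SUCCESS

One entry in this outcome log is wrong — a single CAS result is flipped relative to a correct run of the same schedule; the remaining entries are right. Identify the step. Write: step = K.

step = 12

Reference trace:
step 1: T0 LOAD ⇒ load; ctr=3 reg=3
step 2: T1 LOAD ⇒ load; ctr=3 reg=3
step 3: T3 LOAD ⇒ load; ctr=3 reg=3
step 4: T0 CAS ⇒ ok; ctr=4 reg=3
step 5: T0 LOAD ⇒ load; ctr=4 reg=4
step 6: T0 CAS ⇒ ok; ctr=5 reg=4
step 7: T1 CAS ⇒ retry; ctr=5 reg=3
step 8: T2 LOAD ⇒ load; ctr=5 reg=5
step 9: T2 CAS ⇒ ok; ctr=6 reg=5
step 10: T2 LOAD ⇒ load; ctr=6 reg=6
step 11: T2 CAS ⇒ ok; ctr=7 reg=6
step 12: T3 CAS ⇒ retry; ctr=7 reg=3
Log disagrees first at step 12.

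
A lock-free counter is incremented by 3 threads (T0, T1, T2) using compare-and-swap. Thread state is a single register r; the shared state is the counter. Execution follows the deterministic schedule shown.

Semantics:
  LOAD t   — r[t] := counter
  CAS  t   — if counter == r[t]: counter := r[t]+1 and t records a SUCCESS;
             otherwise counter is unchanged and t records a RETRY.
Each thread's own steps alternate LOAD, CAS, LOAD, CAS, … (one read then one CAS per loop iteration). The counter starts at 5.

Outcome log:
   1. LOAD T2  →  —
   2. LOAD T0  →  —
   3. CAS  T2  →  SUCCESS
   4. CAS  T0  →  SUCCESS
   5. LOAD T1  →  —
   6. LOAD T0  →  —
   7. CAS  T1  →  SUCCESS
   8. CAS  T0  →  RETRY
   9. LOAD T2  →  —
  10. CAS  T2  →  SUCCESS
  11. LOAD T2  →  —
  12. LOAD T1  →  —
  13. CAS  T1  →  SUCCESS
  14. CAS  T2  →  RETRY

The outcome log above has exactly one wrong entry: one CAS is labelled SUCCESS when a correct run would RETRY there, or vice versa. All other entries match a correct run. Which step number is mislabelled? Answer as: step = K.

step = 4

Correct run:
1. LOAD T2 → mem=5 r[T2]=5 [LOAD]
2. LOAD T0 → mem=5 r[T0]=5 [LOAD]
3. CAS T2 → mem=6 r[T2]=5 [OK]
4. CAS T0 → mem=6 r[T0]=5 [RETRY]
5. LOAD T1 → mem=6 r[T1]=6 [LOAD]
6. LOAD T0 → mem=6 r[T0]=6 [LOAD]
7. CAS T1 → mem=7 r[T1]=6 [OK]
8. CAS T0 → mem=7 r[T0]=6 [RETRY]
9. LOAD T2 → mem=7 r[T2]=7 [LOAD]
10. CAS T2 → mem=8 r[T2]=7 [OK]
11. LOAD T2 → mem=8 r[T2]=8 [LOAD]
12. LOAD T1 → mem=8 r[T1]=8 [LOAD]
13. CAS T1 → mem=9 r[T1]=8 [OK]
14. CAS T2 → mem=9 r[T2]=8 [RETRY]
Log disagrees first at step 4.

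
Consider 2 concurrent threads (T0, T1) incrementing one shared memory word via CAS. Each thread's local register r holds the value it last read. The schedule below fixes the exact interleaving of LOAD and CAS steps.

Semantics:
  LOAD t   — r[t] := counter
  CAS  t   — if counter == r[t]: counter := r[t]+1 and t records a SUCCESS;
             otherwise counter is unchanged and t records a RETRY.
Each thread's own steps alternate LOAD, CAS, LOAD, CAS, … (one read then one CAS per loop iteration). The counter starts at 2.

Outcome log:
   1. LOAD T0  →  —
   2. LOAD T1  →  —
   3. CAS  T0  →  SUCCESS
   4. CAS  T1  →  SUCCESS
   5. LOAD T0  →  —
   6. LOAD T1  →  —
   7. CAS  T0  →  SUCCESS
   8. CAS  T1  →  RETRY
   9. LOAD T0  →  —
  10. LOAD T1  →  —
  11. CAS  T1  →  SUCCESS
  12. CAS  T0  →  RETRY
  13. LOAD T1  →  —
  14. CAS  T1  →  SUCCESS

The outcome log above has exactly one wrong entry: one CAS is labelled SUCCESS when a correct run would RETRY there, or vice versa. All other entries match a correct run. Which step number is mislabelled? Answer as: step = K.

step = 4

Reference trace:
   1) LOAD T0:  M=2  r_T0=2
   2) LOAD T1:  M=2  r_T1=2
   3) CAS  T0:  M=3  r_T0=2 ✓
   4) CAS  T1:  M=3  r_T1=2 ✗
   5) LOAD T0:  M=3  r_T0=3
   6) LOAD T1:  M=3  r_T1=3
   7) CAS  T0:  M=4  r_T0=3 ✓
   8) CAS  T1:  M=4  r_T1=3 ✗
   9) LOAD T0:  M=4  r_T0=4
  10) LOAD T1:  M=4  r_T1=4
  11) CAS  T1:  M=5  r_T1=4 ✓
  12) CAS  T0:  M=5  r_T0=4 ✗
  13) LOAD T1:  M=5  r_T1=5
  14) CAS  T1:  M=6  r_T1=5 ✓
Flip is step 4.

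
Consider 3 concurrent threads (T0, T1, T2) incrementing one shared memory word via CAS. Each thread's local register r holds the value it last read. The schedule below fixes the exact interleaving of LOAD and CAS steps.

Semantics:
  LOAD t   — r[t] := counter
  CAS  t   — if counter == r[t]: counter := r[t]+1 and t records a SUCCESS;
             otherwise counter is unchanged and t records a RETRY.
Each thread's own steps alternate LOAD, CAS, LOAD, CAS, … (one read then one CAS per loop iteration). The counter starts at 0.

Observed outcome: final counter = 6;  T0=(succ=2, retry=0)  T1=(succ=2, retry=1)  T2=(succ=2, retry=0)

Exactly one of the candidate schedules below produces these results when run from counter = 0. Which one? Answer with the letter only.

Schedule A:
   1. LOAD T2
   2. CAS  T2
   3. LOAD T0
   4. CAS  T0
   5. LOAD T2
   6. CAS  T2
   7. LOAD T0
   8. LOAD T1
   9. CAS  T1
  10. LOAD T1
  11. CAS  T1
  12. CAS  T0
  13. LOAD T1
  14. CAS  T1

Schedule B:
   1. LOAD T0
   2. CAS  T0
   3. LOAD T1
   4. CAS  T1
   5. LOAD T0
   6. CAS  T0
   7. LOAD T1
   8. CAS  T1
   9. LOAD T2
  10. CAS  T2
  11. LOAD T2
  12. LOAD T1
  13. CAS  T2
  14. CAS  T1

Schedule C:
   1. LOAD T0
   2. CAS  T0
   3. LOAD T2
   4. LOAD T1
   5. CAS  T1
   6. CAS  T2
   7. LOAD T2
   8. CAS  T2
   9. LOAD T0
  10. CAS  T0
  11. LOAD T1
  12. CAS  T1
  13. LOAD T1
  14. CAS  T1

Simulating candidate B:
   1) LOAD T0:  M=0  r_T0=0
   2) CAS  T0:  M=1  r_T0=0 ✓
   3) LOAD T1:  M=1  r_T1=1
   4) CAS  T1:  M=2  r_T1=1 ✓
   5) LOAD T0:  M=2  r_T0=2
   6) CAS  T0:  M=3  r_T0=2 ✓
   7) LOAD T1:  M=3  r_T1=3
   8) CAS  T1:  M=4  r_T1=3 ✓
   9) LOAD T2:  M=4  r_T2=4
  10) CAS  T2:  M=5  r_T2=4 ✓
  11) LOAD T2:  M=5  r_T2=5
  12) LOAD T1:  M=5  r_T1=5
  13) CAS  T2:  M=6  r_T2=5 ✓
  14) CAS  T1:  M=6  r_T1=5 ✗

B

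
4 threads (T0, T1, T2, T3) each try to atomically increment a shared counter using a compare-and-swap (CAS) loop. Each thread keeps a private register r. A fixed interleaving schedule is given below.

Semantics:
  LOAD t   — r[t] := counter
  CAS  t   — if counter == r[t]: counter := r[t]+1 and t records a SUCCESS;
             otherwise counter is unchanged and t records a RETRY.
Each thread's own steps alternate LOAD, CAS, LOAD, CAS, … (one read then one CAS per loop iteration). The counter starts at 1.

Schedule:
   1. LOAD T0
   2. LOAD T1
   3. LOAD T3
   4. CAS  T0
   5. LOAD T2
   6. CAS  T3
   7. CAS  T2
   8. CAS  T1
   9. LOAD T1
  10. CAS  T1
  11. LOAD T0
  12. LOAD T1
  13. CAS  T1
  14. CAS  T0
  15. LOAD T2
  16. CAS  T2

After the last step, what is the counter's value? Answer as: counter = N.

counter = 6

   1) LOAD T0:  M=1  r_T0=1
   2) LOAD T1:  M=1  r_T1=1
   3) LOAD T3:  M=1  r_T3=1
   4) CAS  T0:  M=2  r_T0=1 ✓
   5) LOAD T2:  M=2  r_T2=2
   6) CAS  T3:  M=2  r_T3=1 ✗
   7) CAS  T2:  M=3  r_T2=2 ✓
   8) CAS  T1:  M=3  r_T1=1 ✗
   9) LOAD T1:  M=3  r_T1=3
  10) CAS  T1:  M=4  r_T1=3 ✓
  11) LOAD T0:  M=4  r_T0=4
  12) LOAD T1:  M=4  r_T1=4
  13) CAS  T1:  M=5  r_T1=4 ✓
  14) CAS  T0:  M=5  r_T0=4 ✗
  15) LOAD T2:  M=5  r_T2=5
  16) CAS  T2:  M=6  r_T2=5 ✓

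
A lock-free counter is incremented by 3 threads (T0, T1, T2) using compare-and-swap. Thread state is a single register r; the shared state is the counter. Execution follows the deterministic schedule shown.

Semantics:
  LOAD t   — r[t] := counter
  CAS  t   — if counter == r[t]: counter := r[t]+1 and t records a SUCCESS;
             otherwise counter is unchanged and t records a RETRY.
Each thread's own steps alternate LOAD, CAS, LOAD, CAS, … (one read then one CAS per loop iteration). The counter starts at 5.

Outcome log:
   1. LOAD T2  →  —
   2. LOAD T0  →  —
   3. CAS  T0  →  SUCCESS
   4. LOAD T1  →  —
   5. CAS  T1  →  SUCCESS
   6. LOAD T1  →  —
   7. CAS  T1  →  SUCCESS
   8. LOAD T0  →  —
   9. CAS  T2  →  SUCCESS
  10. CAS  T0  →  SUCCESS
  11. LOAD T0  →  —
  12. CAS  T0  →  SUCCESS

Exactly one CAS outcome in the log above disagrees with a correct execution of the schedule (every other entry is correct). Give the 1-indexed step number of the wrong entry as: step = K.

Correct run:
1. LOAD T2 → mem=5 r[T2]=5 [LOAD]
2. LOAD T0 → mem=5 r[T0]=5 [LOAD]
3. CAS T0 → mem=6 r[T0]=5 [OK]
4. LOAD T1 → mem=6 r[T1]=6 [LOAD]
5. CAS T1 → mem=7 r[T1]=6 [OK]
6. LOAD T1 → mem=7 r[T1]=7 [LOAD]
7. CAS T1 → mem=8 r[T1]=7 [OK]
8. LOAD T0 → mem=8 r[T0]=8 [LOAD]
9. CAS T2 → mem=8 r[T2]=5 [RETRY]
10. CAS T0 → mem=9 r[T0]=8 [OK]
11. LOAD T0 → mem=9 r[T0]=9 [LOAD]
12. CAS T0 → mem=10 r[T0]=9 [OK]
Log disagrees first at step 9.

step = 9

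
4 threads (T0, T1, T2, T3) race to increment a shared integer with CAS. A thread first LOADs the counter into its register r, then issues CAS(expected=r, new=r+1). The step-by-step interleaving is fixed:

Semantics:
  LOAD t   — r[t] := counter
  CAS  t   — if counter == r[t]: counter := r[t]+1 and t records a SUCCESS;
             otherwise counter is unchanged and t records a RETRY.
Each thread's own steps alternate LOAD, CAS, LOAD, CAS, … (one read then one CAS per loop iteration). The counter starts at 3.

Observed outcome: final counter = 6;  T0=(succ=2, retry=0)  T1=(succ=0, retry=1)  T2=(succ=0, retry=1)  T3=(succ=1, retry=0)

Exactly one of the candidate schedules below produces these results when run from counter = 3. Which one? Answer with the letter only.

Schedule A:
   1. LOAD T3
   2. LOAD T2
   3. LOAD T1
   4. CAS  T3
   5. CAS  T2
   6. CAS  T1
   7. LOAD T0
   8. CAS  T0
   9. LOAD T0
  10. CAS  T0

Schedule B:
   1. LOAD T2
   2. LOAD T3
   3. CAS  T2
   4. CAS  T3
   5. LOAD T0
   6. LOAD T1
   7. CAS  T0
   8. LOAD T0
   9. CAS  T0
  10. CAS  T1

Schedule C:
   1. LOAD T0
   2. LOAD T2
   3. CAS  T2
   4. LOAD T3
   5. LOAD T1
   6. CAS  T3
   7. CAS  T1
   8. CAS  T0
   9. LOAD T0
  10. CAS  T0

Run A:
[1] T3.load  rd  (counter 3, T3.r 3)
[2] T2.load  rd  (counter 3, T2.r 3)
[3] T1.load  rd  (counter 3, T1.r 3)
[4] T3.cas  hit  (counter 4, T3.r 3)
[5] T2.cas  miss  (counter 4, T2.r 3)
[6] T1.cas  miss  (counter 4, T1.r 3)
[7] T0.load  rd  (counter 4, T0.r 4)
[8] T0.cas  hit  (counter 5, T0.r 4)
[9] T0.load  rd  (counter 5, T0.r 5)
[10] T0.cas  hit  (counter 6, T0.r 5)

A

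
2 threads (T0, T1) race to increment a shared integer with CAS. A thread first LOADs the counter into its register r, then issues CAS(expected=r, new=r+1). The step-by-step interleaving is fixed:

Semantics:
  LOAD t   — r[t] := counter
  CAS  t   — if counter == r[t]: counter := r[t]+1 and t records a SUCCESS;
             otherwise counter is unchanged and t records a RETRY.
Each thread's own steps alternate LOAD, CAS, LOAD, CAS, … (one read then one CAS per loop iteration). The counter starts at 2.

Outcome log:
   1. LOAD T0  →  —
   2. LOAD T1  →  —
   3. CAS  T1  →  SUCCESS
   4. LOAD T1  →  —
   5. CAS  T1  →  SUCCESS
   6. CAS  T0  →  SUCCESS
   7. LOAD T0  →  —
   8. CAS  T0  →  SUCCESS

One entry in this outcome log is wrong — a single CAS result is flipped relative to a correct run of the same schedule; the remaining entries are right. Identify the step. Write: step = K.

Reference trace:
1. LOAD T0 → mem=2 r[T0]=2 [LOAD]
2. LOAD T1 → mem=2 r[T1]=2 [LOAD]
3. CAS T1 → mem=3 r[T1]=2 [OK]
4. LOAD T1 → mem=3 r[T1]=3 [LOAD]
5. CAS T1 → mem=4 r[T1]=3 [OK]
6. CAS T0 → mem=4 r[T0]=2 [RETRY]
7. LOAD T0 → mem=4 r[T0]=4 [LOAD]
8. CAS T0 → mem=5 r[T0]=4 [OK]
Mismatch at 6.

step = 6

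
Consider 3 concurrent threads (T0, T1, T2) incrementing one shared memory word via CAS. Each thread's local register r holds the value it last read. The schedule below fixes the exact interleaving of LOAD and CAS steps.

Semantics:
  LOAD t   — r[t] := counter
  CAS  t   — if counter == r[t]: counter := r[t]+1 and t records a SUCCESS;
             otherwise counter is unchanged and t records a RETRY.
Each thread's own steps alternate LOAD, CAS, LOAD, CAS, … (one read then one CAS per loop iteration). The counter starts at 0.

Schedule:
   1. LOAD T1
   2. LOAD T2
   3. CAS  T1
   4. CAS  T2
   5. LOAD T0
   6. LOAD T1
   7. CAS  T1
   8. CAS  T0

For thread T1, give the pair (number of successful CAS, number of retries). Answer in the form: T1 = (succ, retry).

T1 LOAD — after: cnt=0, r=0 — load
T2 LOAD — after: cnt=0, r=0 — load
T1 CAS — after: cnt=1, r=0 — ok
T2 CAS — after: cnt=1, r=0 — retry
T0 LOAD — after: cnt=1, r=1 — load
T1 LOAD — after: cnt=1, r=1 — load
T1 CAS — after: cnt=2, r=1 — ok
T0 CAS — after: cnt=2, r=1 — retry

T1 = (2, 0)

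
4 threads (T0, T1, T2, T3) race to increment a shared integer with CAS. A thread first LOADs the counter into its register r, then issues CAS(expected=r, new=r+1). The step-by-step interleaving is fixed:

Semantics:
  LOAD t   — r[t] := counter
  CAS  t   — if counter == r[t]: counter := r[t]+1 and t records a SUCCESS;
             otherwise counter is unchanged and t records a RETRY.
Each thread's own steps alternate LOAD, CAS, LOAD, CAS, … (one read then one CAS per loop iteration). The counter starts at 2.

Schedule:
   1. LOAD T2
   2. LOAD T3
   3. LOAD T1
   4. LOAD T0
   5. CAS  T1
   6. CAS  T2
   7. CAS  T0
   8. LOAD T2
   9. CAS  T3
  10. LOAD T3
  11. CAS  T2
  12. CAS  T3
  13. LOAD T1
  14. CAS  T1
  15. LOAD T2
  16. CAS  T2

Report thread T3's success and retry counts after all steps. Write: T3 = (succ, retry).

   1) LOAD T2:  M=2  r_T2=2
   2) LOAD T3:  M=2  r_T3=2
   3) LOAD T1:  M=2  r_T1=2
   4) LOAD T0:  M=2  r_T0=2
   5) CAS  T1:  M=3  r_T1=2 ✓
   6) CAS  T2:  M=3  r_T2=2 ✗
   7) CAS  T0:  M=3  r_T0=2 ✗
   8) LOAD T2:  M=3  r_T2=3
   9) CAS  T3:  M=3  r_T3=2 ✗
  10) LOAD T3:  M=3  r_T3=3
  11) CAS  T2:  M=4  r_T2=3 ✓
  12) CAS  T3:  M=4  r_T3=3 ✗
  13) LOAD T1:  M=4  r_T1=4
  14) CAS  T1:  M=5  r_T1=4 ✓
  15) LOAD T2:  M=5  r_T2=5
  16) CAS  T2:  M=6  r_T2=5 ✓

T3 = (0, 2)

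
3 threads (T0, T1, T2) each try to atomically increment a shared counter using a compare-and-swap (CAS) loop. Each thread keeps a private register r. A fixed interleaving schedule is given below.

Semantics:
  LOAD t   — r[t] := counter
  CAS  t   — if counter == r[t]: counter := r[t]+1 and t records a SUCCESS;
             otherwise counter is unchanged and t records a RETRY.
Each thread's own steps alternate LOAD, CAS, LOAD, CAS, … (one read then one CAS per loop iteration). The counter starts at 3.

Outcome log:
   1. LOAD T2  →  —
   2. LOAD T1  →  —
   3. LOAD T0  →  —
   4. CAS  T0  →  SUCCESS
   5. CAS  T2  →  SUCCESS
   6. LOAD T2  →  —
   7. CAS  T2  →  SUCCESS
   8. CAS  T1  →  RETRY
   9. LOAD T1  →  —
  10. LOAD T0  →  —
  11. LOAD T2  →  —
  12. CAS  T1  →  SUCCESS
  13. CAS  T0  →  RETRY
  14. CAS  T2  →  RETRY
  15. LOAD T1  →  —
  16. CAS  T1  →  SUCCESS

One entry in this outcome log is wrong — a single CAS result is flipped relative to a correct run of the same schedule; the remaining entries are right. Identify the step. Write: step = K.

Correct run:
1. LOAD T2 → mem=3 r[T2]=3 [LOAD]
2. LOAD T1 → mem=3 r[T1]=3 [LOAD]
3. LOAD T0 → mem=3 r[T0]=3 [LOAD]
4. CAS T0 → mem=4 r[T0]=3 [OK]
5. CAS T2 → mem=4 r[T2]=3 [RETRY]
6. LOAD T2 → mem=4 r[T2]=4 [LOAD]
7. CAS T2 → mem=5 r[T2]=4 [OK]
8. CAS T1 → mem=5 r[T1]=3 [RETRY]
9. LOAD T1 → mem=5 r[T1]=5 [LOAD]
10. LOAD T0 → mem=5 r[T0]=5 [LOAD]
11. LOAD T2 → mem=5 r[T2]=5 [LOAD]
12. CAS T1 → mem=6 r[T1]=5 [OK]
13. CAS T0 → mem=6 r[T0]=5 [RETRY]
14. CAS T2 → mem=6 r[T2]=5 [RETRY]
15. LOAD T1 → mem=6 r[T1]=6 [LOAD]
16. CAS T1 → mem=7 r[T1]=6 [OK]
Mismatch at 5.

step = 5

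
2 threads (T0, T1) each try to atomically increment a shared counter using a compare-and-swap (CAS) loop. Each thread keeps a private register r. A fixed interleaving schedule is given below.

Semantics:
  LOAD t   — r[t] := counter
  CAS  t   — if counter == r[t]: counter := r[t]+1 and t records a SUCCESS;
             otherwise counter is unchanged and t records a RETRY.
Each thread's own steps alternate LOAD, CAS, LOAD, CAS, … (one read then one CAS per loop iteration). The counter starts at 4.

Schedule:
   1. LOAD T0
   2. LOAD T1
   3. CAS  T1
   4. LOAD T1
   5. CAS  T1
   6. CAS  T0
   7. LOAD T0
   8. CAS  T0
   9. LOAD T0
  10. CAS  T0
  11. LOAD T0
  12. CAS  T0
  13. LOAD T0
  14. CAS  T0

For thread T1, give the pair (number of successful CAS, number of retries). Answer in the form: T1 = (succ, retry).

#1 T0 reads 4
#2 T1 reads 4
#3 T1 CAS(4→5) writes; counter now 5
#4 T1 reads 5
#5 T1 CAS(5→6) writes; counter now 6
#6 T0 CAS(4→5) fails; counter now 6
#7 T0 reads 6
#8 T0 CAS(6→7) writes; counter now 7
#9 T0 reads 7
#10 T0 CAS(7→8) writes; counter now 8
#11 T0 reads 8
#12 T0 CAS(8→9) writes; counter now 9
#13 T0 reads 9
#14 T0 CAS(9→10) writes; counter now 10

T1 = (2, 0)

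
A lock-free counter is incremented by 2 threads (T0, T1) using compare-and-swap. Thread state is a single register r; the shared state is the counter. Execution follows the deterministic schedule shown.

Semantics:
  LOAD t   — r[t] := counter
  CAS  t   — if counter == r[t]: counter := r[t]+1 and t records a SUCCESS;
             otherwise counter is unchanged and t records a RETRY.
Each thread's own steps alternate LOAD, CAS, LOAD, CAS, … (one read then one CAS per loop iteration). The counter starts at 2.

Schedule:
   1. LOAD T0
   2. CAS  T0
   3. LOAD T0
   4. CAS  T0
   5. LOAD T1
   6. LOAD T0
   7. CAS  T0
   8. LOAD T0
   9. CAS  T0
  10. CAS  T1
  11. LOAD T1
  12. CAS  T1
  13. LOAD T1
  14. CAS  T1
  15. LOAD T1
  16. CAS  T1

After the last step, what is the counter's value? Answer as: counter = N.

1. LOAD T0 → mem=2 r[T0]=2 [LOAD]
2. CAS T0 → mem=3 r[T0]=2 [OK]
3. LOAD T0 → mem=3 r[T0]=3 [LOAD]
4. CAS T0 → mem=4 r[T0]=3 [OK]
5. LOAD T1 → mem=4 r[T1]=4 [LOAD]
6. LOAD T0 → mem=4 r[T0]=4 [LOAD]
7. CAS T0 → mem=5 r[T0]=4 [OK]
8. LOAD T0 → mem=5 r[T0]=5 [LOAD]
9. CAS T0 → mem=6 r[T0]=5 [OK]
10. CAS T1 → mem=6 r[T1]=4 [RETRY]
11. LOAD T1 → mem=6 r[T1]=6 [LOAD]
12. CAS T1 → mem=7 r[T1]=6 [OK]
13. LOAD T1 → mem=7 r[T1]=7 [LOAD]
14. CAS T1 → mem=8 r[T1]=7 [OK]
15. LOAD T1 → mem=8 r[T1]=8 [LOAD]
16. CAS T1 → mem=9 r[T1]=8 [OK]

counter = 9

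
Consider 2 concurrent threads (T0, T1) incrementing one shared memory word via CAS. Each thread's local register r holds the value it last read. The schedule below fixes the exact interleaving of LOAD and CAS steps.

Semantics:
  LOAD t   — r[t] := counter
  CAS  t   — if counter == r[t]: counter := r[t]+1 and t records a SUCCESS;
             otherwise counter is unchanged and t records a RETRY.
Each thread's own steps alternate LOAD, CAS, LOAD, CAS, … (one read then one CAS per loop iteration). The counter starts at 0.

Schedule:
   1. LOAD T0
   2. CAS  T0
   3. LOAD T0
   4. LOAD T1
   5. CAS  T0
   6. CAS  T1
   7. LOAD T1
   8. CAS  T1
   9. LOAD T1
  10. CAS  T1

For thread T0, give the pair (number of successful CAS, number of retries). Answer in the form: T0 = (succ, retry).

T0 = (2, 0)

   1) LOAD T0:  M=0  r_T0=0
   2) CAS  T0:  M=1  r_T0=0 ✓
   3) LOAD T0:  M=1  r_T0=1
   4) LOAD T1:  M=1  r_T1=1
   5) CAS  T0:  M=2  r_T0=1 ✓
   6) CAS  T1:  M=2  r_T1=1 ✗
   7) LOAD T1:  M=2  r_T1=2
   8) CAS  T1:  M=3  r_T1=2 ✓
   9) LOAD T1:  M=3  r_T1=3
  10) CAS  T1:  M=4  r_T1=3 ✓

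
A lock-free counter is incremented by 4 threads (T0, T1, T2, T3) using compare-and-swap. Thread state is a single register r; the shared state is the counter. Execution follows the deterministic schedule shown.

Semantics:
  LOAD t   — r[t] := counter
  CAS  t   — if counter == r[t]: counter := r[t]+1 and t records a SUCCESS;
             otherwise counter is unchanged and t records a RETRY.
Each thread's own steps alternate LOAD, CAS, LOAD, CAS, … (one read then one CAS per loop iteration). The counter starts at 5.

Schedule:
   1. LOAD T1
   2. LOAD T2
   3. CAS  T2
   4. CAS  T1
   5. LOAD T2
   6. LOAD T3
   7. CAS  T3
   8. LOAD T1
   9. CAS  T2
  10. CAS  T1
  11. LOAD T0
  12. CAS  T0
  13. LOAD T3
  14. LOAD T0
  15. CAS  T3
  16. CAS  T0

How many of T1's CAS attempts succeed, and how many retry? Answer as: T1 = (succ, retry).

T1 = (1, 1)

T1 LOAD — after: cnt=5, r=5 — load
T2 LOAD — after: cnt=5, r=5 — load
T2 CAS — after: cnt=6, r=5 — ok
T1 CAS — after: cnt=6, r=5 — retry
T2 LOAD — after: cnt=6, r=6 — load
T3 LOAD — after: cnt=6, r=6 — load
T3 CAS — after: cnt=7, r=6 — ok
T1 LOAD — after: cnt=7, r=7 — load
T2 CAS — after: cnt=7, r=6 — retry
T1 CAS — after: cnt=8, r=7 — ok
T0 LOAD — after: cnt=8, r=8 — load
T0 CAS — after: cnt=9, r=8 — ok
T3 LOAD — after: cnt=9, r=9 — load
T0 LOAD — after: cnt=9, r=9 — load
T3 CAS — after: cnt=10, r=9 — ok
T0 CAS — after: cnt=10, r=9 — retry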